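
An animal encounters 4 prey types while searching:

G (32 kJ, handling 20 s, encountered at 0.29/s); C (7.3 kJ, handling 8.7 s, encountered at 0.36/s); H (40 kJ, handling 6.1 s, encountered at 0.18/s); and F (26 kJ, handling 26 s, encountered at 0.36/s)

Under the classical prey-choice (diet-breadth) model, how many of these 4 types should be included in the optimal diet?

1

E/h in descending order: H 6.56, G 1.6, F 1, C 0.839 kJ/s. The optimal diet is the largest prefix of this list for which every included type satisfies E_i/h_i > R on the types above it.
Rate on top 1: 3.432. G: 1.6 < 3.432 → exclude; stop.
Optimal diet: H — 1 of 4 types.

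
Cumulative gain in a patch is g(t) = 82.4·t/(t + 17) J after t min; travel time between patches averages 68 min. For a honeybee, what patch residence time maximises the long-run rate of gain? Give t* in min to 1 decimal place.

34.0 min

By the marginal value theorem, leave when the instantaneous gain rate g'(t) equals the habitat-wide average g(t)/(T + t).
g'(t) = 82.4·17/(t + 17)². Setting 82.4·17/(t+17)² = 82.4t/[(t+17)(68+t)] gives 17(68+t) = t(t+17), so t² = 17×68 = 1156.
t* = √1156 = 34 min.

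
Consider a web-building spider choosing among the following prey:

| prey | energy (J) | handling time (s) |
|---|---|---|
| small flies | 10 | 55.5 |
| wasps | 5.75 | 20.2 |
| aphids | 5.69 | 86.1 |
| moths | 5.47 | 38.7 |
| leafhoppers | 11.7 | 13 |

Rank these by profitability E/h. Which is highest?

leafhoppers

Profitability E/h (J/s): small flies = 10/55.5 = 0.18, wasps = 5.75/20.2 = 0.285, aphids = 5.69/86.1 = 0.0661, moths = 5.47/38.7 = 0.141, leafhoppers = 11.7/13 = 0.9.
Ranked: leafhoppers > wasps > small flies > moths > aphids.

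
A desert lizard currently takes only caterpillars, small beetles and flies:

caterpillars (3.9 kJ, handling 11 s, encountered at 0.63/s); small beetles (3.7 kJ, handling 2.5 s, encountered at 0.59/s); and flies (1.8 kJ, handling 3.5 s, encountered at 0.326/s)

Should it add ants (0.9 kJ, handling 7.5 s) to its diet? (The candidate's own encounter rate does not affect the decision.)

No

Current rate: (0.63×3.9 + 0.59×3.7 + 0.326×1.8)/(1 + 0.63×11 + 0.59×2.5 + 0.326×3.5) = 0.4956 kJ/s.
Profitability of ants: 0.9/7.5 = 0.12 kJ/s.
Since 0.12 < R, time spent handling ants is better spent searching.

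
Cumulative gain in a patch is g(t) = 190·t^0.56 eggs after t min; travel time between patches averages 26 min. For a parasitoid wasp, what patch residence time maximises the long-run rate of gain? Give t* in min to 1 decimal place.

33.1 min

Maximise g(t)/(T+t): set derivative to zero → g'(t)(T+t) = g(t).
g'(t) = 0.56·190·t^-0.44. Setting 0.56·190·t^-0.44 = 190·t^0.56/(26+t) gives 0.56(26+t) = t, so 0.44·t = 0.56×26.
t* = 0.56×26/0.44 = 33.09 min.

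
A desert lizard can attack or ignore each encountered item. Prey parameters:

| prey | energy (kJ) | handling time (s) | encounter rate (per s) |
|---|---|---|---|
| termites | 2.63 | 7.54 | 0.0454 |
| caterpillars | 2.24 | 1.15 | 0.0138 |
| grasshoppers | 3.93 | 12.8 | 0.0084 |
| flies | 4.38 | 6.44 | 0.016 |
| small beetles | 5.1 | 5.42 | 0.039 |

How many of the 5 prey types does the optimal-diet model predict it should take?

5

Profitabilities (E/h, kJ/s): caterpillars 1.95, small beetles 0.941, flies 0.68, termites 0.349, grasshoppers 0.307. Add prey in this order while the next type's profitability exceeds the intake rate on those already taken.
Rate on top 1: 0.03043. small beetles: 0.941 > 0.03043 → include.
Rate on top 2: 0.1873. flies: 0.68 > 0.1873 → include.
Rate on top 3: 0.2254. termites: 0.349 > 0.2254 → include.
Rate on top 4: 0.2507. grasshoppers: 0.307 > 0.2507 → include.
Optimal diet: caterpillars, small beetles, flies, termites, grasshoppers — 5 of 5 types.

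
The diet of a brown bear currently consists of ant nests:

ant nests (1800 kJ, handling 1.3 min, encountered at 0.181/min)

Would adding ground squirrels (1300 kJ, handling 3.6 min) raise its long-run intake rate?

Current rate: (0.181×1800)/(1 + 0.181×1.3) = 263.7 kJ/min.
Profitability of ground squirrels: 1300/3.6 = 361.1 kJ/min.
Since 361.1 > R, including ground squirrels increases the long-run rate.

Yes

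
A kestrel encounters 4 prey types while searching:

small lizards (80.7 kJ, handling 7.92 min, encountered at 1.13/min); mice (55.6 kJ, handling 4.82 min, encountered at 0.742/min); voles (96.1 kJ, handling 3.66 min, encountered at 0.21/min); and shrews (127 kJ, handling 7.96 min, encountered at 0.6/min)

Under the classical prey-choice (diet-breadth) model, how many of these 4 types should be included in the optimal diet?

Rank by E/h (kJ/min): voles 26.3, shrews 16, mice 11.5, small lizards 10.2. Include each in turn until the next type's E/h falls below the running intake rate.
Rate on top 1: 11.41. shrews: 16 > 11.41 → include.
Rate on top 2: 14.73. mice: 11.5 < 14.73 → exclude; stop.
Optimal diet: voles, shrews — 2 of 4 types.

2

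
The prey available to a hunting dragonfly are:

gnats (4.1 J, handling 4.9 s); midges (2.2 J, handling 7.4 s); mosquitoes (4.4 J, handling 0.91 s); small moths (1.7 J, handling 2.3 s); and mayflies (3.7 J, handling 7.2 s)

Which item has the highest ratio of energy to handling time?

mosquitoes

In descending order of E/h:
mosquitoes: 4.4/0.91 = 4.84 J/s
gnats: 4.1/4.9 = 0.837 J/s
small moths: 1.7/2.3 = 0.739 J/s
mayflies: 3.7/7.2 = 0.514 J/s
midges: 2.2/7.4 = 0.297 J/s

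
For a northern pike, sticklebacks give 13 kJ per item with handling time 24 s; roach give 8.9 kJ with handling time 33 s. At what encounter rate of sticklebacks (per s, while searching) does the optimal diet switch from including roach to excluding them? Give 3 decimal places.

The zero-one rule: include roach iff E₂/h₂ > λE₁/(1+λh₁). Equality gives the switch point.
λE₁h₂ = E₂ + λE₂h₁ ⇒ λ = E₂/(E₁h₂ − E₂h₁) = 8.9/(429 − 213.6) = 0.04132 per s.

0.041 per s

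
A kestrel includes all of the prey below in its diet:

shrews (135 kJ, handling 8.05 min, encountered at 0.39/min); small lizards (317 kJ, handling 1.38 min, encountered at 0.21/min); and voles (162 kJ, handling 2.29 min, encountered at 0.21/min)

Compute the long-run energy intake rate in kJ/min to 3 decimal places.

31.209 kJ/min

Energy encountered per unit search time: 0.39×135 + 0.21×317 + 0.21×162 = 153.2 kJ/min.
Handling time per unit search time: 0.39×8.05 + 0.21×1.38 + 0.21×2.29 = 3.91.
Rate = 153.2/(1 + 3.91) = 31.21 kJ/min.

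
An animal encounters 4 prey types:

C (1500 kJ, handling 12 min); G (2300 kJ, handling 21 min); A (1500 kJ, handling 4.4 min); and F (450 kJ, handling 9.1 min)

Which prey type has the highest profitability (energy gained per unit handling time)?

In descending order of E/h:
A: 1500/4.4 = 341 kJ/min
C: 1500/12 = 125 kJ/min
G: 2300/21 = 110 kJ/min
F: 450/9.1 = 49.5 kJ/min

A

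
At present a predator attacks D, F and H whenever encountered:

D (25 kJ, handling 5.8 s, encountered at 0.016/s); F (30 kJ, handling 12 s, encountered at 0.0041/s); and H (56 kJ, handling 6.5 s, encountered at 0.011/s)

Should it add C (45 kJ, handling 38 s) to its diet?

On D, F and H alone, R = ΣλE/(1+Σλh) = 1.139/1.214 = 0.9386 kJ/s.
C: E/h = 45/38 = 1.184 kJ/s.
Since 1.184 > R, including C increases the long-run rate.

Yes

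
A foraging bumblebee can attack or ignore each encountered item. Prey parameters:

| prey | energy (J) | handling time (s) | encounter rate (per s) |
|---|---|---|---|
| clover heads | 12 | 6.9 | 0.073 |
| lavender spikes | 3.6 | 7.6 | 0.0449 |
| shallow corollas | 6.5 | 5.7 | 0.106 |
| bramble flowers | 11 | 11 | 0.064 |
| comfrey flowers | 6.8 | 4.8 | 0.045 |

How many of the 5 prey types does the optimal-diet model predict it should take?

Rank by E/h (J/s): clover heads 1.74, comfrey flowers 1.42, shallow corollas 1.14, bramble flowers 1, lavender spikes 0.474. Include each in turn until the next type's E/h falls below the running intake rate.
Rate on top 1: 0.5826. comfrey flowers: 1.42 > 0.5826 → include.
Rate on top 2: 0.6873. shallow corollas: 1.14 > 0.6873 → include.
Rate on top 3: 0.8051. bramble flowers: 1 > 0.8051 → include.
Rate on top 4: 0.8504. lavender spikes: 0.474 < 0.8504 → exclude; stop.
Optimal diet: clover heads, comfrey flowers, shallow corollas, bramble flowers — 4 of 5 types.

4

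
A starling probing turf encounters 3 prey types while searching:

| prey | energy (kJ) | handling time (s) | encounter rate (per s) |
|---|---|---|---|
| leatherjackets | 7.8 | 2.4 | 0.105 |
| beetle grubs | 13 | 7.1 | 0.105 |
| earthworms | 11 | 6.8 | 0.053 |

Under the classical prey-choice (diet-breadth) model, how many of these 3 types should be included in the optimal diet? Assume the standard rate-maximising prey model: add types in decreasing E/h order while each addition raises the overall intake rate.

3

Profitabilities (E/h, kJ/s): leatherjackets 3.25, beetle grubs 1.83, earthworms 1.62. Add prey in this order while the next type's profitability exceeds the intake rate on those already taken.
Rate on top 1: 0.6542. beetle grubs: 1.83 > 0.6542 → include.
Rate on top 2: 1.093. earthworms: 1.62 > 1.093 → include.
Optimal diet: leatherjackets, beetle grubs, earthworms — 3 of 3 types.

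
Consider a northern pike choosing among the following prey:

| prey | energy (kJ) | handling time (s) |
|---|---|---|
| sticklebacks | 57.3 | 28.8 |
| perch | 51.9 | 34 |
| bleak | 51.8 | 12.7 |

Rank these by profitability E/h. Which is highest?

In descending order of E/h:
bleak: 51.8/12.7 = 4.08 kJ/s
sticklebacks: 57.3/28.8 = 1.99 kJ/s
perch: 51.9/34 = 1.53 kJ/s

bleak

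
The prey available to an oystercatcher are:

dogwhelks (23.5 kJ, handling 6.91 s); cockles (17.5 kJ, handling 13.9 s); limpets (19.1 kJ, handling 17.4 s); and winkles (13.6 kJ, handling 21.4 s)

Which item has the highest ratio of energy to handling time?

dogwhelks

In descending order of E/h:
dogwhelks: 23.5/6.91 = 3.4 kJ/s
cockles: 17.5/13.9 = 1.26 kJ/s
limpets: 19.1/17.4 = 1.1 kJ/s
winkles: 13.6/21.4 = 0.636 kJ/s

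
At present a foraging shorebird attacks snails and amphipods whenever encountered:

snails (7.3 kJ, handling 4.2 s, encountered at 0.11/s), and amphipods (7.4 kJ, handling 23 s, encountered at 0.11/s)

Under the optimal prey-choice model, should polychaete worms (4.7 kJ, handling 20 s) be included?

On snails and amphipods alone, R = ΣλE/(1+Σλh) = 1.617/3.992 = 0.4051 kJ/s.
Profitability of polychaete worms: 4.7/20 = 0.235 kJ/s.
Since 0.235 < R, time spent handling polychaete worms is better spent searching.

No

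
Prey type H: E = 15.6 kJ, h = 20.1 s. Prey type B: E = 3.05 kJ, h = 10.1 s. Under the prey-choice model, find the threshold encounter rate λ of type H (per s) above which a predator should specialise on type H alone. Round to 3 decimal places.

The zero-one rule: include type B iff E₂/h₂ > λE₁/(1+λh₁). Equality gives the switch point.
λE₁h₂ = E₂ + λE₂h₁ ⇒ λ = E₂/(E₁h₂ − E₂h₁) = 3.05/(157.6 − 61.3) = 0.03169 per s.

0.032 per s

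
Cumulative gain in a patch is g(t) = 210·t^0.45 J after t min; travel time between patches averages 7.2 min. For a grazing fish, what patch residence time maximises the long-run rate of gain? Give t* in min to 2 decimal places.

Optimal t* satisfies g'(t*) = g(t*)/(T + t*).
g'(t) = 0.45·210·t^-0.55. Setting 0.45·210·t^-0.55 = 210·t^0.45/(7.2+t) gives 0.45(7.2+t) = t, so 0.55·t = 0.45×7.2.
t* = 0.45×7.2/0.55 = 5.891 min.

5.89 min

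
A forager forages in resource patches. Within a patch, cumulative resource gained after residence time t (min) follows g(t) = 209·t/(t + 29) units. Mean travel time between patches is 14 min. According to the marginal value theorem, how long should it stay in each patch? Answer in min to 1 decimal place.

Optimal t* satisfies g'(t*) = g(t*)/(T + t*).
g'(t) = 209·29/(t + 29)². Setting 209·29/(t+29)² = 209t/[(t+29)(14+t)] gives 29(14+t) = t(t+29), so t² = 29×14 = 406.
t* = √406 = 20.15 min.

20.1 min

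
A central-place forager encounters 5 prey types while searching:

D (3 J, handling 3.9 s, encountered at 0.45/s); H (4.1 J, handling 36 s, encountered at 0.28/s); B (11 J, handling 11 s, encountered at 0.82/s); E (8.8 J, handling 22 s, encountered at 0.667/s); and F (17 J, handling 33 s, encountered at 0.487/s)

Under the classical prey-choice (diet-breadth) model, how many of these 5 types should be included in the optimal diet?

Rank by E/h (J/s): B 1, D 0.769, F 0.515, E 0.4, H 0.114. Include each in turn until the next type's E/h falls below the running intake rate.
Rate on top 1: 0.9002. D: 0.769 < 0.9002 → exclude; stop.
Optimal diet: B — 1 of 5 types.

1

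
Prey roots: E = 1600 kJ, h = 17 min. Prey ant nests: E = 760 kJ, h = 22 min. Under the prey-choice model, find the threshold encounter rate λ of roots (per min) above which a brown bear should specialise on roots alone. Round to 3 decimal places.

The zero-one rule: include ant nests iff E₂/h₂ > λE₁/(1+λh₁). Equality gives the switch point.
λE₁h₂ = E₂ + λE₂h₁ ⇒ λ = E₂/(E₁h₂ − E₂h₁) = 760/(3.52e+04 − 1.292e+04) = 0.03411 per min.

0.034 per min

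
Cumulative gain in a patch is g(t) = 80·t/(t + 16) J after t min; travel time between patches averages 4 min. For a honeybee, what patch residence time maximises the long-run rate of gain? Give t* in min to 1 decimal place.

Maximise g(t)/(T+t): set derivative to zero → g'(t)(T+t) = g(t).
g'(t) = 80·16/(t + 16)². Setting 80·16/(t+16)² = 80t/[(t+16)(4+t)] gives 16(4+t) = t(t+16), so t² = 16×4 = 64.
t* = √64 = 8 min.

8.0 min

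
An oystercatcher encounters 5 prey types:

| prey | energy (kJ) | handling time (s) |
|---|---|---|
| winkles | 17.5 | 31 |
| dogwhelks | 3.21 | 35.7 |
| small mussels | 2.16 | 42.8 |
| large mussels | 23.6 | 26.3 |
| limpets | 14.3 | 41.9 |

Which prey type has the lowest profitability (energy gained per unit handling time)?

Profitability E/h (kJ/s): winkles = 17.5/31 = 0.565, dogwhelks = 3.21/35.7 = 0.0899, small mussels = 2.16/42.8 = 0.0505, large mussels = 23.6/26.3 = 0.897, limpets = 14.3/41.9 = 0.341.
Ranked: large mussels > winkles > limpets > dogwhelks > small mussels.

small mussels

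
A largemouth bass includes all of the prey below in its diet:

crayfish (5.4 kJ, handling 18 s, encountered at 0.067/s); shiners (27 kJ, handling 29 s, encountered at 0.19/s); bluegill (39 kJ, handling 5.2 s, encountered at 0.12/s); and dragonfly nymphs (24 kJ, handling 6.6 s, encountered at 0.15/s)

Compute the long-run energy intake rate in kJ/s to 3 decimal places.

1.476 kJ/s

Energy encountered per unit search time: 0.067×5.4 + 0.19×27 + 0.12×39 + 0.15×24 = 13.77 kJ/s.
Handling time per unit search time: 0.067×18 + 0.19×29 + 0.12×5.2 + 0.15×6.6 = 8.33.
Rate = 13.77/(1 + 8.33) = 1.476 kJ/s.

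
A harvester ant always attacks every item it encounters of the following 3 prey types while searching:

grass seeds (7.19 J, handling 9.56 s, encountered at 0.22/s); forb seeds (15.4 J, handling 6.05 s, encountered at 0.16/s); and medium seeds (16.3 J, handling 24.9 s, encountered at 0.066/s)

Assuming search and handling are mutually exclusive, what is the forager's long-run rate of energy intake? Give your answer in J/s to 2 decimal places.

R = Σλ_iE_i / (1 + Σλ_ih_i)
Numerator: 0.22×7.19 + 0.16×15.4 + 0.066×16.3 = 5.122
Denominator: 1 + 0.22×9.56 + 0.16×6.05 + 0.066×24.9 = 5.715
R = 5.122/5.715 = 0.8962 J/s

0.90 J/s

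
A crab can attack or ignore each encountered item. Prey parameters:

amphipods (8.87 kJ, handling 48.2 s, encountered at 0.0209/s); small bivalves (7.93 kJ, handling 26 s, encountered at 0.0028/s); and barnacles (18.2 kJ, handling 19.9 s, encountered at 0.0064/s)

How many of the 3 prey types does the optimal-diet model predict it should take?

3

Rank by E/h (kJ/s): barnacles 0.915, small bivalves 0.305, amphipods 0.184. Include each in turn until the next type's E/h falls below the running intake rate.
Rate on top 1: 0.1033. small bivalves: 0.305 > 0.1033 → include.
Rate on top 2: 0.1156. amphipods: 0.184 > 0.1156 → include.
Optimal diet: barnacles, small bivalves, amphipods — 3 of 3 types.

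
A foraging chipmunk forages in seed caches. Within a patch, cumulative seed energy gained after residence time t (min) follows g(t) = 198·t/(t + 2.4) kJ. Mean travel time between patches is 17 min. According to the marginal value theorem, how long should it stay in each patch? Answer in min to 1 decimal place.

By the marginal value theorem, leave when the instantaneous gain rate g'(t) equals the habitat-wide average g(t)/(T + t).
g'(t) = 198·2.4/(t + 2.4)². Setting 198·2.4/(t+2.4)² = 198t/[(t+2.4)(17+t)] gives 2.4(17+t) = t(t+2.4), so t² = 2.4×17 = 40.8.
t* = √40.8 = 6.387 min.

6.4 min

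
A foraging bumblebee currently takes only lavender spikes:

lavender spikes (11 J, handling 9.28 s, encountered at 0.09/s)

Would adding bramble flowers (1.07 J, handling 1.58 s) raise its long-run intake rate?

Intake rate on the current diet: R = (0.09×11) / (1 + 0.09×9.28) = 0.99/1.835 = 0.5395 J/s.
bramble flowers: E/h = 1.07/1.58 = 0.6772 J/s.
0.6772 > 0.5395, so adding bramble flowers raises the average — include it.

Yes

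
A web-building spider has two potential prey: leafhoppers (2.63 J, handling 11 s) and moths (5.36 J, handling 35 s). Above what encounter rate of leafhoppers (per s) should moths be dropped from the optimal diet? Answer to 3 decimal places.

At the threshold, the rate on leafhoppers alone equals the profitability of moths: λ·2.63/(1 + λ·11) = 5.36/35 = 0.1531.
Rearranging, λ(2.63 − 0.1531×11) = 0.1531, so λ = 0.1531/0.9454 = 0.162 per s.

0.162 per s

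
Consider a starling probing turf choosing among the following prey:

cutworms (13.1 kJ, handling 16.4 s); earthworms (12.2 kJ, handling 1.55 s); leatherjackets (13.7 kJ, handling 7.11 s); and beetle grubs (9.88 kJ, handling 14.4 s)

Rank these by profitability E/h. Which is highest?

earthworms

Profitability E/h (kJ/s): cutworms = 13.1/16.4 = 0.799, earthworms = 12.2/1.55 = 7.87, leatherjackets = 13.7/7.11 = 1.93, beetle grubs = 9.88/14.4 = 0.686.
Ranked: earthworms > leatherjackets > cutworms > beetle grubs.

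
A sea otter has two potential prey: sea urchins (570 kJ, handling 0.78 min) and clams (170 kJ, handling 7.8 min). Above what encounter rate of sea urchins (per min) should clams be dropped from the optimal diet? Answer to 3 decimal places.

The zero-one rule: include clams iff E₂/h₂ > λE₁/(1+λh₁). Equality gives the switch point.
λE₁h₂ = E₂ + λE₂h₁ ⇒ λ = E₂/(E₁h₂ − E₂h₁) = 170/(4446 − 132.6) = 0.03941 per min.

0.039 per min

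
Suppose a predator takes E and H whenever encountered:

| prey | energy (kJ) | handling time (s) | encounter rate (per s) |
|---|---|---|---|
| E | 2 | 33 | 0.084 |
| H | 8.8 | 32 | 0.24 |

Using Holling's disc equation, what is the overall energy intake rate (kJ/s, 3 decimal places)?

R = Σλ_iE_i / (1 + Σλ_ih_i)
Numerator: 0.084×2 + 0.24×8.8 = 2.28
Denominator: 1 + 0.084×33 + 0.24×32 = 11.45
R = 2.28/11.45 = 0.1991 kJ/s

0.199 kJ/s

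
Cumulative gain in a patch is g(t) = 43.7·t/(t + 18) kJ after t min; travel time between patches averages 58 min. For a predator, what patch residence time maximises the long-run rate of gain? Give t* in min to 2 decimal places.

32.31 min

Optimal t* satisfies g'(t*) = g(t*)/(T + t*).
g'(t) = 43.7·18/(t + 18)². Setting 43.7·18/(t+18)² = 43.7t/[(t+18)(58+t)] gives 18(58+t) = t(t+18), so t² = 18×58 = 1044.
t* = √1044 = 32.31 min.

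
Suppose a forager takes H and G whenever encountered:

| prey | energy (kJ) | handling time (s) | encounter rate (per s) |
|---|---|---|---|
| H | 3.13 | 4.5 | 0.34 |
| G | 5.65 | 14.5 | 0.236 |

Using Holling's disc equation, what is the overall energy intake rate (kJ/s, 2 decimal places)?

R = Σλ_iE_i / (1 + Σλ_ih_i)
Numerator: 0.34×3.13 + 0.236×5.65 = 2.398
Denominator: 1 + 0.34×4.5 + 0.236×14.5 = 5.952
R = 2.398/5.952 = 0.4028 kJ/s

0.40 kJ/s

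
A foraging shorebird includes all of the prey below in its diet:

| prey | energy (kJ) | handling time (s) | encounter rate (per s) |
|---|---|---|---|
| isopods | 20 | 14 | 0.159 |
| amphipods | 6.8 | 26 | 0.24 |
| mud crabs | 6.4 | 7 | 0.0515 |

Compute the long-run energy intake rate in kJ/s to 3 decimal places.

Energy encountered per unit search time: 0.159×20 + 0.24×6.8 + 0.0515×6.4 = 5.142 kJ/s.
Handling time per unit search time: 0.159×14 + 0.24×26 + 0.0515×7 = 8.826.
Rate = 5.142/(1 + 8.826) = 0.5232 kJ/s.

0.523 kJ/s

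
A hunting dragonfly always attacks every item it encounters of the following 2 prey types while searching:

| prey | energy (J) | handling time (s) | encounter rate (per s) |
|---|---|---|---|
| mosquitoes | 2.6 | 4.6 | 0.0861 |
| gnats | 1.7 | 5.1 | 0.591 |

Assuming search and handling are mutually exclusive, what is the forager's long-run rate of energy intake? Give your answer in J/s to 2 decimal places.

Energy encountered per unit search time: 0.0861×2.6 + 0.591×1.7 = 1.229 J/s.
Handling time per unit search time: 0.0861×4.6 + 0.591×5.1 = 3.41.
Rate = 1.229/(1 + 3.41) = 0.2786 J/s.

0.28 J/s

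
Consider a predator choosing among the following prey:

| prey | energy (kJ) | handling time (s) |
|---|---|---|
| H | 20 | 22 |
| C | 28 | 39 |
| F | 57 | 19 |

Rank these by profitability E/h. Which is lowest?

C

Profitability E/h (kJ/s): H = 20/22 = 0.909, C = 28/39 = 0.718, F = 57/19 = 3.
Ranked: F > H > C.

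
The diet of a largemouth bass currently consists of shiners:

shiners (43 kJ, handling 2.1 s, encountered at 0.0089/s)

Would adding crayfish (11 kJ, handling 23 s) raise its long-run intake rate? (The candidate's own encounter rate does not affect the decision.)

On shiners alone, R = ΣλE/(1+Σλh) = 0.3827/1.019 = 0.3757 kJ/s.
Profitability of crayfish: 11/23 = 0.4783 kJ/s.
0.4783 > 0.3757, so adding crayfish raises the average — include it.

Yes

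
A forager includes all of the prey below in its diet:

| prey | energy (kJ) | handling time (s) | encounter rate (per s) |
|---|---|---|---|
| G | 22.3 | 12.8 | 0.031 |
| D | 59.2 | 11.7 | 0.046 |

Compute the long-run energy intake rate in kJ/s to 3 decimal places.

1.765 kJ/s

R = (0.031×22.3 + 0.046×59.2) / (1 + 0.031×12.8 + 0.046×11.7) = 3.415/1.935 = 1.765 kJ/s.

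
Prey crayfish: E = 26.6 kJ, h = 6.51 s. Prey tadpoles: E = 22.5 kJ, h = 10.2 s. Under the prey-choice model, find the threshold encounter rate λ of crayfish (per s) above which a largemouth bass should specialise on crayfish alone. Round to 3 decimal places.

Drop tadpoles once their profitability E₂/h₂ falls below the rate achievable on crayfish alone: E₂/h₂ = λE₁/(1 + λh₁).
Solve for λ: λE₁h₂ = E₂(1 + λh₁) → λ(E₁h₂ − E₂h₁) = E₂ → λ = E₂/(E₁h₂ − E₂h₁).
λ = 22.5/(26.6×10.2 − 22.5×6.51) = 22.5/124.8 = 0.1802 per s.

0.180 per s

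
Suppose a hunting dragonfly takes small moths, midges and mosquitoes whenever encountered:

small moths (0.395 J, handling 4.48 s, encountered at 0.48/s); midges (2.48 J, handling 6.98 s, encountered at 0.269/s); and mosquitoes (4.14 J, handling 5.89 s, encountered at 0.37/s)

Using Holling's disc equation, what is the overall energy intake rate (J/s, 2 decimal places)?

R = (0.48×0.395 + 0.269×2.48 + 0.37×4.14) / (1 + 0.48×4.48 + 0.269×6.98 + 0.37×5.89) = 2.389/7.207 = 0.3314 J/s.

0.33 J/s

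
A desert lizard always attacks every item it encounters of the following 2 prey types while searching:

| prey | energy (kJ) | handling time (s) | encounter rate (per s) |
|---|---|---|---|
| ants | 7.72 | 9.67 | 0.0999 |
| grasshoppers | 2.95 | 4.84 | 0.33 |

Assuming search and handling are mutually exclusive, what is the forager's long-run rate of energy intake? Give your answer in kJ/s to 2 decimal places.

0.49 kJ/s

R = Σλ_iE_i / (1 + Σλ_ih_i)
Numerator: 0.0999×7.72 + 0.33×2.95 = 1.745
Denominator: 1 + 0.0999×9.67 + 0.33×4.84 = 3.563
R = 1.745/3.563 = 0.4896 kJ/s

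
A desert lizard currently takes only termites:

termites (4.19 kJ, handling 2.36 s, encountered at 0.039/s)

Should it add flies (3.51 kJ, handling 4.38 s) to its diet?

Yes

Intake rate on the current diet: R = (0.039×4.19) / (1 + 0.039×2.36) = 0.1634/1.092 = 0.1496 kJ/s.
Profitability of flies: 3.51/4.38 = 0.8014 kJ/s.
Since 0.8014 > R, including flies increases the long-run rate.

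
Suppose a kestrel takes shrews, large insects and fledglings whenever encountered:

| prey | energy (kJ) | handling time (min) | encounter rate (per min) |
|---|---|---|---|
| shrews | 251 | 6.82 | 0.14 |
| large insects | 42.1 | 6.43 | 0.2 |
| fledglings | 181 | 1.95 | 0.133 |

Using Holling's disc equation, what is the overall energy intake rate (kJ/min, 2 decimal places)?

19.32 kJ/min

R = Σλ_iE_i / (1 + Σλ_ih_i)
Numerator: 0.14×251 + 0.2×42.1 + 0.133×181 = 67.63
Denominator: 1 + 0.14×6.82 + 0.2×6.43 + 0.133×1.95 = 3.5
R = 67.63/3.5 = 19.32 kJ/min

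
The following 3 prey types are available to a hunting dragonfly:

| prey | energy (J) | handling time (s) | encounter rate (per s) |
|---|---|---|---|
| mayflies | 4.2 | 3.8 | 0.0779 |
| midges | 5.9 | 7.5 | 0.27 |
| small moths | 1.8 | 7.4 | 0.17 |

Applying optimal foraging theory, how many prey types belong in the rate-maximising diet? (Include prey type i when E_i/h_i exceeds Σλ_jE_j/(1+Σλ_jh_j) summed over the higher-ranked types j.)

2

Rank by E/h (J/s): mayflies 1.11, midges 0.787, small moths 0.243. Include each in turn until the next type's E/h falls below the running intake rate.
Rate on top 1: 0.2524. midges: 0.787 > 0.2524 → include.
Rate on top 2: 0.5782. small moths: 0.243 < 0.5782 → exclude; stop.
Optimal diet: mayflies, midges — 2 of 3 types.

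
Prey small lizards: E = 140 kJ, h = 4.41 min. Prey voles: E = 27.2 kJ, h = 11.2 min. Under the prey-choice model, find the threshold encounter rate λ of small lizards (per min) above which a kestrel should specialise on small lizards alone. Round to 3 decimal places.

At the threshold, the rate on small lizards alone equals the profitability of voles: λ·140/(1 + λ·4.41) = 27.2/11.2 = 2.429.
Rearranging, λ(140 − 2.429×4.41) = 2.429, so λ = 2.429/129.3 = 0.01878 per min.

0.019 per min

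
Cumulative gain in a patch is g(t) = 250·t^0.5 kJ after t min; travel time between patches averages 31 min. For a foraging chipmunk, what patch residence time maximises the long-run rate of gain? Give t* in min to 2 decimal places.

31.00 min

Maximise g(t)/(T+t): set derivative to zero → g'(t)(T+t) = g(t).
g'(t) = 0.5·250·t^-0.5. Setting 0.5·250·t^-0.5 = 250·t^0.5/(31+t) gives 0.5(31+t) = t, so 0.50·t = 0.5×31.
t* = 0.5×31/0.50 = 31 min.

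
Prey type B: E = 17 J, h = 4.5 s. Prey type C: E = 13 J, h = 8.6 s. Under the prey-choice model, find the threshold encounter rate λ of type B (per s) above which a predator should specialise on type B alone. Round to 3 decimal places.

0.148 per s

The zero-one rule: include type C iff E₂/h₂ > λE₁/(1+λh₁). Equality gives the switch point.
λE₁h₂ = E₂ + λE₂h₁ ⇒ λ = E₂/(E₁h₂ − E₂h₁) = 13/(146.2 − 58.5) = 0.1482 per s.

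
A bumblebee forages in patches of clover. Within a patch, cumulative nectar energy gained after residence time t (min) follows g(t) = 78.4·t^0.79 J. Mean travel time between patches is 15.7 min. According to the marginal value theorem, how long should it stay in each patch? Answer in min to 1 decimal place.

59.1 min

By the marginal value theorem, leave when the instantaneous gain rate g'(t) equals the habitat-wide average g(t)/(T + t).
g'(t) = 0.79·78.4·t^-0.21. Setting 0.79·78.4·t^-0.21 = 78.4·t^0.79/(15.7+t) gives 0.79(15.7+t) = t, so 0.21·t = 0.79×15.7.
t* = 0.79×15.7/0.21 = 59.06 min.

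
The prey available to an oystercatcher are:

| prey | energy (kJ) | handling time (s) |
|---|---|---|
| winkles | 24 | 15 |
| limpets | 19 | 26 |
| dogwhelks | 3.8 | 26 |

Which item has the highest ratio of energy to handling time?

winkles

In descending order of E/h:
winkles: 24/15 = 1.6 kJ/s
limpets: 19/26 = 0.731 kJ/s
dogwhelks: 3.8/26 = 0.146 kJ/s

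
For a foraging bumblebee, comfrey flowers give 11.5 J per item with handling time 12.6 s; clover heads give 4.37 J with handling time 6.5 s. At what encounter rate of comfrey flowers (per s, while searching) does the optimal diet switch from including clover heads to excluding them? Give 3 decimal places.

At the threshold, the rate on comfrey flowers alone equals the profitability of clover heads: λ·11.5/(1 + λ·12.6) = 4.37/6.5 = 0.6723.
Rearranging, λ(11.5 − 0.6723×12.6) = 0.6723, so λ = 0.6723/3.029 = 0.222 per s.

0.222 per s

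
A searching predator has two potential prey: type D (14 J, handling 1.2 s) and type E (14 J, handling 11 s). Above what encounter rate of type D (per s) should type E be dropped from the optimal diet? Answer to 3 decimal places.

0.102 per s

Drop type E once their profitability E₂/h₂ falls below the rate achievable on type D alone: E₂/h₂ = λE₁/(1 + λh₁).
Solve for λ: λE₁h₂ = E₂(1 + λh₁) → λ(E₁h₂ − E₂h₁) = E₂ → λ = E₂/(E₁h₂ − E₂h₁).
λ = 14/(14×11 − 14×1.2) = 14/137.2 = 0.102 per s.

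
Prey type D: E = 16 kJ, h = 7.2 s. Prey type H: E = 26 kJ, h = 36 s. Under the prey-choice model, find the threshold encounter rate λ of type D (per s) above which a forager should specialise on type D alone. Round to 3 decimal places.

The zero-one rule: include type H iff E₂/h₂ > λE₁/(1+λh₁). Equality gives the switch point.
λE₁h₂ = E₂ + λE₂h₁ ⇒ λ = E₂/(E₁h₂ − E₂h₁) = 26/(576 − 187.2) = 0.06687 per s.

0.067 per s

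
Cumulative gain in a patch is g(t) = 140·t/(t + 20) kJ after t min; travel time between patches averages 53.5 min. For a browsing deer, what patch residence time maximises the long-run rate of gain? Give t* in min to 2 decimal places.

32.71 min

By the marginal value theorem, leave when the instantaneous gain rate g'(t) equals the habitat-wide average g(t)/(T + t).
g'(t) = 140·20/(t + 20)². Setting 140·20/(t+20)² = 140t/[(t+20)(53.5+t)] gives 20(53.5+t) = t(t+20), so t² = 20×53.5 = 1070.
t* = √1070 = 32.71 min.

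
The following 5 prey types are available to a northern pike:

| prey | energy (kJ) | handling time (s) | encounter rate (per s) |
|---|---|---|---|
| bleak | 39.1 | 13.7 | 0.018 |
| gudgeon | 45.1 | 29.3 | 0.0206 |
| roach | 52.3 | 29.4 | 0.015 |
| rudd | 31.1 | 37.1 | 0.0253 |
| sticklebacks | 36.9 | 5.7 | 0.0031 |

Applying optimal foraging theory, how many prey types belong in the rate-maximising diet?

Profitabilities (E/h, kJ/s): sticklebacks 6.47, bleak 2.85, roach 1.78, gudgeon 1.54, rudd 0.838. Add prey in this order while the next type's profitability exceeds the intake rate on those already taken.
Rate on top 1: 0.1124. bleak: 2.85 > 0.1124 → include.
Rate on top 2: 0.6472. roach: 1.78 > 0.6472 → include.
Rate on top 3: 0.9398. gudgeon: 1.54 > 0.9398 → include.
Rate on top 4: 1.097. rudd: 0.838 < 1.097 → exclude; stop.
Optimal diet: sticklebacks, bleak, roach, gudgeon — 4 of 5 types.

4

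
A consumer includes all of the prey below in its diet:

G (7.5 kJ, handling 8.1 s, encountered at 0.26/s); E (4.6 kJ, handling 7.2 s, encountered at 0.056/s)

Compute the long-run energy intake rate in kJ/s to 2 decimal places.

R = Σλ_iE_i / (1 + Σλ_ih_i)
Numerator: 0.26×7.5 + 0.056×4.6 = 2.208
Denominator: 1 + 0.26×8.1 + 0.056×7.2 = 3.509
R = 2.208/3.509 = 0.6291 kJ/s

0.63 kJ/s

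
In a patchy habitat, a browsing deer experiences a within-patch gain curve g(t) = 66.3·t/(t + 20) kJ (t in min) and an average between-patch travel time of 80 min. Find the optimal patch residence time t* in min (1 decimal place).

Maximise g(t)/(T+t): set derivative to zero → g'(t)(T+t) = g(t).
g'(t) = 66.3·20/(t + 20)². Setting 66.3·20/(t+20)² = 66.3t/[(t+20)(80+t)] gives 20(80+t) = t(t+20), so t² = 20×80 = 1600.
t* = √1600 = 40 min.

40.0 min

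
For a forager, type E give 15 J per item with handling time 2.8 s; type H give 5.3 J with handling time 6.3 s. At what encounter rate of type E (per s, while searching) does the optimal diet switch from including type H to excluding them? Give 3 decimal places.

At the threshold, the rate on type E alone equals the profitability of type H: λ·15/(1 + λ·2.8) = 5.3/6.3 = 0.8413.
Rearranging, λ(15 − 0.8413×2.8) = 0.8413, so λ = 0.8413/12.64 = 0.06653 per s.

0.067 per s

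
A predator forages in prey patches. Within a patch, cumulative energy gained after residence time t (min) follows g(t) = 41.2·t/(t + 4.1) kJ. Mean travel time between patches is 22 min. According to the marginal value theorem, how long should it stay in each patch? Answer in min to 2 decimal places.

9.50 min

Optimal t* satisfies g'(t*) = g(t*)/(T + t*).
g'(t) = 41.2·4.1/(t + 4.1)². Setting 41.2·4.1/(t+4.1)² = 41.2t/[(t+4.1)(22+t)] gives 4.1(22+t) = t(t+4.1), so t² = 4.1×22 = 90.2.
t* = √90.2 = 9.497 min.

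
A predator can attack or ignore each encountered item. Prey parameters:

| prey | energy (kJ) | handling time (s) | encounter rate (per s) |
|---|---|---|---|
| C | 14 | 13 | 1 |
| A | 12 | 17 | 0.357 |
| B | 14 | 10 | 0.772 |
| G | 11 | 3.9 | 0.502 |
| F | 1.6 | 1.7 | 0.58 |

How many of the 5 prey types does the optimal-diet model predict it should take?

1

Rank by E/h (kJ/s): G 2.82, B 1.4, C 1.08, F 0.941, A 0.706. Include each in turn until the next type's E/h falls below the running intake rate.
Rate on top 1: 1.867. B: 1.4 < 1.867 → exclude; stop.
Optimal diet: G — 1 of 5 types.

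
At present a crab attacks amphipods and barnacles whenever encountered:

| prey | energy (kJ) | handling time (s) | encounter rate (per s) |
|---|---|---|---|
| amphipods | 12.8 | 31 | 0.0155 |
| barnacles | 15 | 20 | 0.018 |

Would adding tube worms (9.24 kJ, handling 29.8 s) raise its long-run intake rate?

Yes

Current rate: (0.0155×12.8 + 0.018×15)/(1 + 0.0155×31 + 0.018×20) = 0.2545 kJ/s.
tube worms: E/h = 9.24/29.8 = 0.3101 kJ/s.
0.3101 > 0.2545, so adding tube worms raises the average — include it.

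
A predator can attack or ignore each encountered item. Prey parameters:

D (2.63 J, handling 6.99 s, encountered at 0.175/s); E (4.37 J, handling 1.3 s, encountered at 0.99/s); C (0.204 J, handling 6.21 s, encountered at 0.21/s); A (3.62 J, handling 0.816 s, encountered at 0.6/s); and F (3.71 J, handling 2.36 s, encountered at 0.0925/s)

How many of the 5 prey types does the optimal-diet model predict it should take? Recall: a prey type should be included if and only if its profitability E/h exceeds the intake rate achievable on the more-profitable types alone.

Rank by E/h (J/s): A 4.44, E 3.36, F 1.57, D 0.376, C 0.0329. Include each in turn until the next type's E/h falls below the running intake rate.
Rate on top 1: 1.458. E: 3.36 > 1.458 → include.
Rate on top 2: 2.34. F: 1.57 < 2.34 → exclude; stop.
Optimal diet: A, E — 2 of 5 types.

2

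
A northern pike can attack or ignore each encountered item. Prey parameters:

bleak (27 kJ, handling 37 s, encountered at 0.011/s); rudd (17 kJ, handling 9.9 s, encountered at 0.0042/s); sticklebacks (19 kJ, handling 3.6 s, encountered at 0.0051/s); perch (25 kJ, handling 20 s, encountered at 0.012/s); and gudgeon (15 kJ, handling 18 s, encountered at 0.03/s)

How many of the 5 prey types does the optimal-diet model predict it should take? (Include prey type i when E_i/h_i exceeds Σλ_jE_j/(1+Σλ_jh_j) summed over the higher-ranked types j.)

E/h in descending order: sticklebacks 5.28, rudd 1.72, perch 1.25, gudgeon 0.833, bleak 0.73 kJ/s. The optimal diet is the largest prefix of this list for which every included type satisfies E_i/h_i > R on the types above it.
Rate on top 1: 0.09515. rudd: 1.72 > 0.09515 → include.
Rate on top 2: 0.1588. perch: 1.25 > 0.1588 → include.
Rate on top 3: 0.3602. gudgeon: 0.833 > 0.3602 → include.
Rate on top 4: 0.4991. bleak: 0.73 > 0.4991 → include.
Optimal diet: sticklebacks, rudd, perch, gudgeon, bleak — 5 of 5 types.

5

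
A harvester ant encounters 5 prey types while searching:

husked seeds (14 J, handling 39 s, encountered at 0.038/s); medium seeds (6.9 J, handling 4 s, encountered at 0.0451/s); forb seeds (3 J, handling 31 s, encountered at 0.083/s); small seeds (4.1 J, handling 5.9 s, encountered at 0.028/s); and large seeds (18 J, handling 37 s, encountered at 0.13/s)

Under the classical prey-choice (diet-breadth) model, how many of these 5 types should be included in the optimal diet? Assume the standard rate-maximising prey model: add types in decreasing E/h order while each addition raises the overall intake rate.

Rank by E/h (J/s): medium seeds 1.73, small seeds 0.695, large seeds 0.486, husked seeds 0.359, forb seeds 0.0968. Include each in turn until the next type's E/h falls below the running intake rate.
Rate on top 1: 0.2636. small seeds: 0.695 > 0.2636 → include.
Rate on top 2: 0.3166. large seeds: 0.486 > 0.3166 → include.
Rate on top 3: 0.4493. husked seeds: 0.359 < 0.4493 → exclude; stop.
Optimal diet: medium seeds, small seeds, large seeds — 3 of 5 types.

3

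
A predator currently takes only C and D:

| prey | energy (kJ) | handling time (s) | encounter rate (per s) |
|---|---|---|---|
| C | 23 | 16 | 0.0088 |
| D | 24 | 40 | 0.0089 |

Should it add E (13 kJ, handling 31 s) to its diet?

Current rate: (0.0088×23 + 0.0089×24)/(1 + 0.0088×16 + 0.0089×40) = 0.2779 kJ/s.
Profitability of E: 13/31 = 0.4194 kJ/s.
0.4194 > 0.2779, so adding E raises the average — include it.

Yes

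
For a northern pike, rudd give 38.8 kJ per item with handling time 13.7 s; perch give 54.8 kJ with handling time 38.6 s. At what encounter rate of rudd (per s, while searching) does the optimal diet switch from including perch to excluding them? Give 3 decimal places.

0.073 per s

Drop perch once their profitability E₂/h₂ falls below the rate achievable on rudd alone: E₂/h₂ = λE₁/(1 + λh₁).
Solve for λ: λE₁h₂ = E₂(1 + λh₁) → λ(E₁h₂ − E₂h₁) = E₂ → λ = E₂/(E₁h₂ − E₂h₁).
λ = 54.8/(38.8×38.6 − 54.8×13.7) = 54.8/746.9 = 0.07337 per s.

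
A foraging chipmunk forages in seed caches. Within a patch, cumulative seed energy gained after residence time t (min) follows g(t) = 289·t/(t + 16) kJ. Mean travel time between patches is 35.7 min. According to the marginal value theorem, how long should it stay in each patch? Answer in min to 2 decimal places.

23.90 min

Maximise g(t)/(T+t): set derivative to zero → g'(t)(T+t) = g(t).
g'(t) = 289·16/(t + 16)². Setting 289·16/(t+16)² = 289t/[(t+16)(35.7+t)] gives 16(35.7+t) = t(t+16), so t² = 16×35.7 = 571.2.
t* = √571.2 = 23.9 min.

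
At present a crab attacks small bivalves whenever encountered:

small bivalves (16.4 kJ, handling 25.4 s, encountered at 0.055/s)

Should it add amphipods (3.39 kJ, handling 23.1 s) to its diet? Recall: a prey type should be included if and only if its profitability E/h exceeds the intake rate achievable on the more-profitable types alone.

Intake rate on the current diet: R = (0.055×16.4) / (1 + 0.055×25.4) = 0.902/2.397 = 0.3763 kJ/s.
Profitability of amphipods: 3.39/23.1 = 0.1468 kJ/s.
Since 0.1468 < R, time spent handling amphipods is better spent searching.

No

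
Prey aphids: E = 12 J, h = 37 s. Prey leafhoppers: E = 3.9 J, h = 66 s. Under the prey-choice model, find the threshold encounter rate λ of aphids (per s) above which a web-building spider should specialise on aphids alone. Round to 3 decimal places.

0.006 per s

The zero-one rule: include leafhoppers iff E₂/h₂ > λE₁/(1+λh₁). Equality gives the switch point.
λE₁h₂ = E₂ + λE₂h₁ ⇒ λ = E₂/(E₁h₂ − E₂h₁) = 3.9/(792 − 144.3) = 0.006021 per s.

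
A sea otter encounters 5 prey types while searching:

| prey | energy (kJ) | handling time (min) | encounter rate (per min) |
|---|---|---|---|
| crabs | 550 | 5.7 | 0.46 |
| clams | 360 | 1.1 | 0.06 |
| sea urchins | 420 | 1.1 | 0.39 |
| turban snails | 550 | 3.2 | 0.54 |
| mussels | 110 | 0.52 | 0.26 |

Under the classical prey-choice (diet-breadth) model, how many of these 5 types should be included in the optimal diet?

Profitabilities (E/h, kJ/min): sea urchins 382, clams 327, mussels 212, turban snails 172, crabs 96.5. Add prey in this order while the next type's profitability exceeds the intake rate on those already taken.
Rate on top 1: 114.6. clams: 327 > 114.6 → include.
Rate on top 2: 124. mussels: 212 > 124 → include.
Rate on top 3: 131.3. turban snails: 172 > 131.3 → include.
Rate on top 4: 152.2. crabs: 96.5 < 152.2 → exclude; stop.
Optimal diet: sea urchins, clams, mussels, turban snails — 4 of 5 types.

4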